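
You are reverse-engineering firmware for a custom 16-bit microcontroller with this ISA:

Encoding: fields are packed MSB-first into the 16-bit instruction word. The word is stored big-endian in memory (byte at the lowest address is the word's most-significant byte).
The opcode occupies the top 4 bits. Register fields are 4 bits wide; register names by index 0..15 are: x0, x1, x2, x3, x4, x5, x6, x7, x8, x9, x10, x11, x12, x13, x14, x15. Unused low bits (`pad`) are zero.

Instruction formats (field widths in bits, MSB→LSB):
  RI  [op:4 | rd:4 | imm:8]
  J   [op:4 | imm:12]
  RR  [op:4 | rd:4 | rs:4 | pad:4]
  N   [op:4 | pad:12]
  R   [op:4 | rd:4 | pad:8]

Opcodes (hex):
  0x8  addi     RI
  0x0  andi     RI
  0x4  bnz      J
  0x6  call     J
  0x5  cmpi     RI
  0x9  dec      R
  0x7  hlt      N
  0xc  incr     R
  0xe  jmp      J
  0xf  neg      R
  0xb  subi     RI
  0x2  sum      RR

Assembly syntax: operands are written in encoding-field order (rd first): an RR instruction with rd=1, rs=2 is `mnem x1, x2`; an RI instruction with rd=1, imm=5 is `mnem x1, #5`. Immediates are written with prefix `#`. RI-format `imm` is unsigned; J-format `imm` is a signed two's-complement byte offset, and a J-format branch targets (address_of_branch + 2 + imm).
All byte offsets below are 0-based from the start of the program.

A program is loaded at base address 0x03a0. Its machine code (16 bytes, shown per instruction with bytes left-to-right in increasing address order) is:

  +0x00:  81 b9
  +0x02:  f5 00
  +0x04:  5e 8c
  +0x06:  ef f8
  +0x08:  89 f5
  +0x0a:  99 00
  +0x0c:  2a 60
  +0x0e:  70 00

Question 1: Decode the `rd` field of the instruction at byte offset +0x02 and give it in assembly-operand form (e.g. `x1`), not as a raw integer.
off 0x02: read f5 00 as big → 0xf500
  opcode bits[15:12]=0xf: neg/R
  rd@[11:8]=0x5 ⇒ x5

x5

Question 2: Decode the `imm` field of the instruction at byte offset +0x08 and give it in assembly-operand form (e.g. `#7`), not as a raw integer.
[08] 89 f5 → 0x89f5
  top 4b → 0x8 → addi [RI]
  [11:8] rd=9 = x9
  [7:0] imm=245 = #245

#245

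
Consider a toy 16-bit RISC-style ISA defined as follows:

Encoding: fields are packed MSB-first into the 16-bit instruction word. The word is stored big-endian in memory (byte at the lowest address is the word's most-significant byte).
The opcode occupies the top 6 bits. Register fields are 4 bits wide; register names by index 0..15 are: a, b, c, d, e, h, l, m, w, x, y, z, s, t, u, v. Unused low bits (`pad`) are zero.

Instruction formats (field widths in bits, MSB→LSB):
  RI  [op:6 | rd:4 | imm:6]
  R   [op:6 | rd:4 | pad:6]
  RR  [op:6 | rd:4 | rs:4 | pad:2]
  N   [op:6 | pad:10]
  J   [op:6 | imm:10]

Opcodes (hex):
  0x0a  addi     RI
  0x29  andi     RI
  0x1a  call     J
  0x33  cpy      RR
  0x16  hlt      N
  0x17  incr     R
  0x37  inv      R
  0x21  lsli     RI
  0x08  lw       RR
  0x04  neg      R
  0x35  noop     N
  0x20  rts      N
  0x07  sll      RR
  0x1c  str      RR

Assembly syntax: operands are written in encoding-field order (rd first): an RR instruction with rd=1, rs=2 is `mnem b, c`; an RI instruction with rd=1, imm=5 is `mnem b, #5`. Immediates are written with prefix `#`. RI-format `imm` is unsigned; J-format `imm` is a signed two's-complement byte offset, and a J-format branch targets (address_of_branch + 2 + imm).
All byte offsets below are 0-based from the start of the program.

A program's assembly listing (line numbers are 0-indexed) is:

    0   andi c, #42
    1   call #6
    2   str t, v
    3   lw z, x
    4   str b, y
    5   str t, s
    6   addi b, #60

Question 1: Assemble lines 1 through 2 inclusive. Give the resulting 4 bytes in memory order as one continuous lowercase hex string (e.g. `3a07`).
1. call fields op=0x1a:6|imm=6:10 → word 6806h → 68 06
2. str fields op=0x1c:6|rd=13:4|rs=15:4|pad=0:2 → word 737ch → 73 7c

6806737c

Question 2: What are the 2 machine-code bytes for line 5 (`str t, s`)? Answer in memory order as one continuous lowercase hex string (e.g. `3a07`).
5. str fields op=0x1c:6|rd=13:4|rs=12:4|pad=0:2 → word 7370h → 73 70

7370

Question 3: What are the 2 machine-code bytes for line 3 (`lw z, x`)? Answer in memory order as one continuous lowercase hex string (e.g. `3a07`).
22e4

L3: lw op=0x8:6|rd=11:4|rs=9:4|pad=0:2 ⇒ 0x22e4 ⇒ big 22 e4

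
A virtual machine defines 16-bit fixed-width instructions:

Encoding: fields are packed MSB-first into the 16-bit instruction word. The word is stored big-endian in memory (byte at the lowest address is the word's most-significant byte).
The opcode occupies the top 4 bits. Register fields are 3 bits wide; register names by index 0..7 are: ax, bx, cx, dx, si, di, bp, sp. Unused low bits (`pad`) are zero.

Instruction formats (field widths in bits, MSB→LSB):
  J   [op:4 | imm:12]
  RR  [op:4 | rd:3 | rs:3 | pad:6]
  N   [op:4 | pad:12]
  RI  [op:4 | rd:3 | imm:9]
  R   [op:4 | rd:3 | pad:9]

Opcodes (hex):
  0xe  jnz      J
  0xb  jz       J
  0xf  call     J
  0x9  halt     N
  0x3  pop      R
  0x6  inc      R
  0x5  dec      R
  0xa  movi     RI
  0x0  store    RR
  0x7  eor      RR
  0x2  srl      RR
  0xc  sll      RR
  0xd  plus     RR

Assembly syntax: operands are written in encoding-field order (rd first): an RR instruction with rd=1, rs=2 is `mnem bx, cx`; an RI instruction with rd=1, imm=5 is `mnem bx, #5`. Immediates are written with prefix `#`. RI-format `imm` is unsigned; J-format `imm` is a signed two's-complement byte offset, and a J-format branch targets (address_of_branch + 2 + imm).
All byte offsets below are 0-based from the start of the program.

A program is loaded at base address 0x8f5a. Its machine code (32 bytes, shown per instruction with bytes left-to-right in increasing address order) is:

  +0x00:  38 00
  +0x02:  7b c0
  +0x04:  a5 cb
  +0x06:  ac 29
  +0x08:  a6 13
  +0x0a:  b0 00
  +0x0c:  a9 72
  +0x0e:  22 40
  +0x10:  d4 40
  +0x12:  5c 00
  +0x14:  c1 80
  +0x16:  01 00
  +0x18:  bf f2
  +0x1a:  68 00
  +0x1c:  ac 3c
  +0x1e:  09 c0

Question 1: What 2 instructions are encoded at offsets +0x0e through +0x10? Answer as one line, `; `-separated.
[0e] 22 40 → 0x2240
  opcode bits[15:12]=0x2: srl/RR
  [11:9] rd=1 = bx
  [8:6] rs=1 = bx
[10] d4 40 → 0xd440
  opcode bits[15:12]=0xd: plus/RR
  [11:9] rd=2 = cx
  [8:6] rs=1 = bx

srl bx, bx; plus cx, bx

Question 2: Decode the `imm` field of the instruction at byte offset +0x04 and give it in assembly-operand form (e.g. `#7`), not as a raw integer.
#459

+0x04: a5 cb ⇒ word 0xa5cb (big)
  opcode bits[15:12]=0xa: movi/RI
  rd@[11:9]=0x2 ⇒ cx
  imm@[8:0]=0x1cb ⇒ #459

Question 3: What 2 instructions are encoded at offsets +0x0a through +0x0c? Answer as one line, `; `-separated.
jz #0; movi si, #370

[0a] b0 00 → 0xb000
  op=0xb000>>12=0xb ⇒ jz (J)
  imm: (w>>0)&0xfff=0x0 → #0
[0c] a9 72 → 0xa972
  op=0xa972>>12=0xa ⇒ movi (RI)
  rd: (w>>9)&0x7=0x4 → si
  imm: (w>>0)&0x1ff=0x172 → #370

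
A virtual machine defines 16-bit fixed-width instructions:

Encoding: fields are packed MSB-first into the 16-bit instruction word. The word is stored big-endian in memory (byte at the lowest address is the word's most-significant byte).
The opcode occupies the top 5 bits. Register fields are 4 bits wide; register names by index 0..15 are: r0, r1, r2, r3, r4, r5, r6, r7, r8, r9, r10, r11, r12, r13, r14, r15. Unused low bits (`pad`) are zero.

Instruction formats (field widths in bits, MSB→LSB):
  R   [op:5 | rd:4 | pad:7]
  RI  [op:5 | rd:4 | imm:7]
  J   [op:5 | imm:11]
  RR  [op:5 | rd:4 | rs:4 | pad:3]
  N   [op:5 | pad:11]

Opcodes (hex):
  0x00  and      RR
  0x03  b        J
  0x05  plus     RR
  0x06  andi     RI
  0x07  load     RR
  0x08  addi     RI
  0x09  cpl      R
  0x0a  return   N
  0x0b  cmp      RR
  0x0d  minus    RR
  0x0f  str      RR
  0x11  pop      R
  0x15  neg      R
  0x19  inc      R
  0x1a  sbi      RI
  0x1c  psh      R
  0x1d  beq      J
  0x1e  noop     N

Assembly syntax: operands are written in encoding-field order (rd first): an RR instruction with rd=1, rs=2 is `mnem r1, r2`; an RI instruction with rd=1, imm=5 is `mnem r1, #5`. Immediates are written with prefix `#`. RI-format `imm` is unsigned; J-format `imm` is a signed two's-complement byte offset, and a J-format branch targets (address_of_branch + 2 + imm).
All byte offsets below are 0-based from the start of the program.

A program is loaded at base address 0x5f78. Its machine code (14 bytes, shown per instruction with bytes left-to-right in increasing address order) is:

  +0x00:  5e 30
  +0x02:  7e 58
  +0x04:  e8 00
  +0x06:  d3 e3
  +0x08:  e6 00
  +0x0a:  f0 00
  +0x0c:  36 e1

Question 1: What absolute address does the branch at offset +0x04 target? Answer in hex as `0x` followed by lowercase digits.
0x5f7e

@+04  big-endian(e8 00) = 0xe800
  opcode bits[15:11]=0x1d: beq/J
  [10:0] imm=0 = #0
  target = base 0x5f78 + off 0x04 + 2 + imm 0 = 0x5f7e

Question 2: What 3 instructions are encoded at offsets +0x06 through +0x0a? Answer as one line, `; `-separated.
[06] d3 e3 → 0xd3e3
  opcode bits[15:11]=0x1a: sbi/RI
  rd: (w>>7)&0xf=0x7 → r7
  imm: (w>>0)&0x7f=0x63 → #99
[08] e6 00 → 0xe600
  opcode bits[15:11]=0x1c: psh/R
  rd: (w>>7)&0xf=0xc → r12
[0a] f0 00 → 0xf000
  opcode bits[15:11]=0x1e: noop/N

sbi r7, #99; psh r12; noop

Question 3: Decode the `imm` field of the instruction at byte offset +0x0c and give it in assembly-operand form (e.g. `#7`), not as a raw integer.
@+0c  big-endian(36 e1) = 0x36e1
  top 5b → 0x6 → andi [RI]
  rd@[10:7]=0xd ⇒ r13
  imm@[6:0]=0x61 ⇒ #97

#97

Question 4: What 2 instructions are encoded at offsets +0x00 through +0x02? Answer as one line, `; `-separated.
cmp r12, r6; str r12, r11

+0x00: 5e 30 ⇒ word 0x5e30 (big)
  op=0x5e30>>11=0xb ⇒ cmp (RR)
  rd@[10:7]=0xc ⇒ r12
  rs@[6:3]=0x6 ⇒ r6
+0x02: 7e 58 ⇒ word 0x7e58 (big)
  op=0x7e58>>11=0xf ⇒ str (RR)
  rd@[10:7]=0xc ⇒ r12
  rs@[6:3]=0xb ⇒ r11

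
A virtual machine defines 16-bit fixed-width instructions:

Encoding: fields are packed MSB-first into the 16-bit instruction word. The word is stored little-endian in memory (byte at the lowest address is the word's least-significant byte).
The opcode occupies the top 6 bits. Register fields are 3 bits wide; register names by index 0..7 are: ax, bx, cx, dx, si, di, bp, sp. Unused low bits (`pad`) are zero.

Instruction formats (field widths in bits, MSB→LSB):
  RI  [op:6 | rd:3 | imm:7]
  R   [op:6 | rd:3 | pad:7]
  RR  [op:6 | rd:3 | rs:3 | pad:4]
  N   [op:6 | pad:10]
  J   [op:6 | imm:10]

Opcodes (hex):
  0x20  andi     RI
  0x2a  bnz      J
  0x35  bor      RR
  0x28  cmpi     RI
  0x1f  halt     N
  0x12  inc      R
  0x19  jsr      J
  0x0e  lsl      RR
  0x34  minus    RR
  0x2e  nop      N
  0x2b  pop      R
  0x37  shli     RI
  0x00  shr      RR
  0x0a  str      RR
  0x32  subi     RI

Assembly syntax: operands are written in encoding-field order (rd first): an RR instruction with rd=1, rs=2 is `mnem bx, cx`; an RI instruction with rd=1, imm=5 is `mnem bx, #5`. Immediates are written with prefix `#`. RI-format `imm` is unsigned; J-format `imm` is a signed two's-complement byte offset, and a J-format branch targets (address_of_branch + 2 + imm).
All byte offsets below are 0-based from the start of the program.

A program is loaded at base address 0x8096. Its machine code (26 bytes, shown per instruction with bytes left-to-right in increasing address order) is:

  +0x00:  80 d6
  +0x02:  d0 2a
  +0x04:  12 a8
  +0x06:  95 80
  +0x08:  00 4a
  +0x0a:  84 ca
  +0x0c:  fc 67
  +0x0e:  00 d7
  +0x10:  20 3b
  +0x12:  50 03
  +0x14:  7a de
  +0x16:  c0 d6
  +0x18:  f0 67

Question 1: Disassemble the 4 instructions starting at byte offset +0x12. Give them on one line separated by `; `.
shr bp, di; shli si, #122; bor di, si; jsr #-16

+0x12: 50 03 ⇒ word 0x0350 (little)
  op=0x0350>>10=0x0 ⇒ shr (RR)
  rd@[9:7]=0x6 ⇒ bp
  rs@[6:4]=0x5 ⇒ di
+0x14: 7a de ⇒ word 0xde7a (little)
  op=0xde7a>>10=0x37 ⇒ shli (RI)
  rd@[9:7]=0x4 ⇒ si
  imm@[6:0]=0x7a ⇒ #122
+0x16: c0 d6 ⇒ word 0xd6c0 (little)
  op=0xd6c0>>10=0x35 ⇒ bor (RR)
  rd@[9:7]=0x5 ⇒ di
  rs@[6:4]=0x4 ⇒ si
+0x18: f0 67 ⇒ word 0x67f0 (little)
  op=0x67f0>>10=0x19 ⇒ jsr (J)
  imm@[9:0]=0x3f0 (s10→-16) ⇒ #-16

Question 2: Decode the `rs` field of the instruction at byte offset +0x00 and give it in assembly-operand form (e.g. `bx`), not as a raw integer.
[00] 80 d6 → 0xd680
  opcode bits[15:10]=0x35: bor/RR
  [9:7] rd=5 = di
  [6:4] rs=0 = ax

ax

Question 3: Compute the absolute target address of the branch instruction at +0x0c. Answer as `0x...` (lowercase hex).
[0c] fc 67 → 0x67fc
  op=0x67fc>>10=0x19 ⇒ jsr (J)
  imm@[9:0]=0x3fc (s10→-4) ⇒ #-4
  target = base 0x8096 + off 0x0c + 2 + imm -4 = 0x80a0

0x80a0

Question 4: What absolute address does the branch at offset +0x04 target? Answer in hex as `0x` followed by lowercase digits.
off 0x04: read 12 a8 as little → 0xa812
  op=0xa812>>10=0x2a ⇒ bnz (J)
  imm@[9:0]=0x12 ⇒ #18
  target = base 0x8096 + off 0x04 + 2 + imm 18 = 0x80ae

0x80ae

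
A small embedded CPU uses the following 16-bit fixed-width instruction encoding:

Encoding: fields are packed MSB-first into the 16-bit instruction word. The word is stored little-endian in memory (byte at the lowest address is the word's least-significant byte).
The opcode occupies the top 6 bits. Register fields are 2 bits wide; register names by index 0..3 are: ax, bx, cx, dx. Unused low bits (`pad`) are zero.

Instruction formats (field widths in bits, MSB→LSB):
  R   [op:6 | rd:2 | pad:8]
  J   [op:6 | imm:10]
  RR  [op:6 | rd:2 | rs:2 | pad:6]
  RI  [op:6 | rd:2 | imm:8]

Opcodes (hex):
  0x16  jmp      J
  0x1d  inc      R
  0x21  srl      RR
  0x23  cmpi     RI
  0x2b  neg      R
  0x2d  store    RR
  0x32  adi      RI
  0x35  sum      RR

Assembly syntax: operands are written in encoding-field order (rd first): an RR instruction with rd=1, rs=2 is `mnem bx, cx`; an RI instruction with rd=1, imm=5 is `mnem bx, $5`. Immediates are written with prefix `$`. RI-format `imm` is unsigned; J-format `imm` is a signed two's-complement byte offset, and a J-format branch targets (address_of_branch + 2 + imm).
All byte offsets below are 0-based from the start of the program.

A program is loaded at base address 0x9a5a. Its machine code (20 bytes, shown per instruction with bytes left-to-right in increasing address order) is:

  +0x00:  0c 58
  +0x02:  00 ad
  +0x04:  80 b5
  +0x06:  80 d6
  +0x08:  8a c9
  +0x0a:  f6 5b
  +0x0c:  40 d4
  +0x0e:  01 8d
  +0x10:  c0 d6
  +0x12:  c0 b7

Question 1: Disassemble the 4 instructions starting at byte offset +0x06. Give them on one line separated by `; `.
sum cx, cx; adi bx, $138; jmp $-10; sum ax, bx

@+06  little-endian(80 d6) = 0xd680
  opcode bits[15:10]=0x35: sum/RR
  rd@[9:8]=0x2 ⇒ cx
  rs@[7:6]=0x2 ⇒ cx
@+08  little-endian(8a c9) = 0xc98a
  opcode bits[15:10]=0x32: adi/RI
  rd@[9:8]=0x1 ⇒ bx
  imm@[7:0]=0x8a ⇒ $138
@+0a  little-endian(f6 5b) = 0x5bf6
  opcode bits[15:10]=0x16: jmp/J
  imm@[9:0]=0x3f6 (s10→-10) ⇒ $-10
@+0c  little-endian(40 d4) = 0xd440
  opcode bits[15:10]=0x35: sum/RR
  rd@[9:8]=0x0 ⇒ ax
  rs@[7:6]=0x1 ⇒ bx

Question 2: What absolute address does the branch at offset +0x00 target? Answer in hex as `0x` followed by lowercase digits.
[00] 0c 58 → 0x580c
  op=0x580c>>10=0x16 ⇒ jmp (J)
  imm@[9:0]=0xc ⇒ $12
  target = base 0x9a5a + off 0x00 + 2 + imm 12 = 0x9a68

0x9a68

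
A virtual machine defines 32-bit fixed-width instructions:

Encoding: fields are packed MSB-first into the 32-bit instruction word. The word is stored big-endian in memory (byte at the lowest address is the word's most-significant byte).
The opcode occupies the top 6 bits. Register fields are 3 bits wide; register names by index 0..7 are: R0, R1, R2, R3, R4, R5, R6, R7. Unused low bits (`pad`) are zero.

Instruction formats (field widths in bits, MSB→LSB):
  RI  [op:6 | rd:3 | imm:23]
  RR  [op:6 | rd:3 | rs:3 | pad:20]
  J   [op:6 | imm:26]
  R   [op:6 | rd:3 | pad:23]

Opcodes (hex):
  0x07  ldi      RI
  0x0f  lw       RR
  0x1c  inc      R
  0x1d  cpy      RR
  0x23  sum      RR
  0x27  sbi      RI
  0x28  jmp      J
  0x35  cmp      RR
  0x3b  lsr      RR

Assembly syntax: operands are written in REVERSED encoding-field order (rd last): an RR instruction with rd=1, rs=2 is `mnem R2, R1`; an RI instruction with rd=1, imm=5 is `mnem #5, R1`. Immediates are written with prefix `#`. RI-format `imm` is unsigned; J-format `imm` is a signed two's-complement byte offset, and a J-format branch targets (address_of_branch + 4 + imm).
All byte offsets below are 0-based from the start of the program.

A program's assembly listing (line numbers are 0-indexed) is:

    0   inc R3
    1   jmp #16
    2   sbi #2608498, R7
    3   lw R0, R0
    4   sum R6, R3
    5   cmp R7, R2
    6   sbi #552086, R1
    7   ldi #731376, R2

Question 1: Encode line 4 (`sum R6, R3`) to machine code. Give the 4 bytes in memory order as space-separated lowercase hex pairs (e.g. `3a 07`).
line 4 (sum): pack op=0x23:6|rd=3:3|rs=6:3|pad=0:20 = 0x8de00000; big→ 8d e0 00 00

8d e0 00 00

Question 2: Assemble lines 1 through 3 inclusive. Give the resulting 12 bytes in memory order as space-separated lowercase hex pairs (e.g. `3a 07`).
1. jmp fields op=0x28:6|imm=16:26 → word a0000010h → a0 00 00 10
2. sbi fields op=0x27:6|rd=7:3|imm=2608498:23 → word 9fa7cd72h → 9f a7 cd 72
3. lw fields op=0xf:6|rd=0:3|rs=0:3|pad=0:20 → word 3c000000h → 3c 00 00 00

a0 00 00 10 9f a7 cd 72 3c 00 00 00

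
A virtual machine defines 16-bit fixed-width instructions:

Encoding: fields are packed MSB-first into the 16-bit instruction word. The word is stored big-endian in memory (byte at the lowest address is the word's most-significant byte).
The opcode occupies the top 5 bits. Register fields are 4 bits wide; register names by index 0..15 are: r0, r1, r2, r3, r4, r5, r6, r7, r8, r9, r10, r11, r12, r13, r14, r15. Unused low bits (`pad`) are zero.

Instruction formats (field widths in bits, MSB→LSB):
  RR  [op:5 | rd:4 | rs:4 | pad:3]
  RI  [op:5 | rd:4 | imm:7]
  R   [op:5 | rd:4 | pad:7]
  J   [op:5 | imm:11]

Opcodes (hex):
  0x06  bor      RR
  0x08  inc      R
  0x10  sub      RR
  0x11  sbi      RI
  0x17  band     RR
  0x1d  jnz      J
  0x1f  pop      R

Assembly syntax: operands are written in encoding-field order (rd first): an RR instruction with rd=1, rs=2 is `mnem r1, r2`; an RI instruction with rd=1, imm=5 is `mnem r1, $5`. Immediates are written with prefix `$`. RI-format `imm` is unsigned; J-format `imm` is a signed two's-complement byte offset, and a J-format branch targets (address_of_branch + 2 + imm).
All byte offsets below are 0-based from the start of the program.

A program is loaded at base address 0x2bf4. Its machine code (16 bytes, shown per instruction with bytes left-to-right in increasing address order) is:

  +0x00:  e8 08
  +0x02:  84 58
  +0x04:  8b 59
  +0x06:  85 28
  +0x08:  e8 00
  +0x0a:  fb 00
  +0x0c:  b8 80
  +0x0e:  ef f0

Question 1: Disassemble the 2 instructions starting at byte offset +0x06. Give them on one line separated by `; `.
[06] 85 28 → 0x8528
  opcode bits[15:11]=0x10: sub/RR
  [10:7] rd=10 = r10
  [6:3] rs=5 = r5
[08] e8 00 → 0xe800
  opcode bits[15:11]=0x1d: jnz/J
  [10:0] imm=0 = $0

sub r10, r5; jnz $0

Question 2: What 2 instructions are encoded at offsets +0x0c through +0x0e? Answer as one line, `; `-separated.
+0x0c: b8 80 ⇒ word 0xb880 (big)
  top 5b → 0x17 → band [RR]
  rd: (w>>7)&0xf=0x1 → r1
  rs: (w>>3)&0xf=0x0 → r0
+0x0e: ef f0 ⇒ word 0xeff0 (big)
  top 5b → 0x1d → jnz [J]
  imm: (w>>0)&0x7ff=0x7f0 (s11→-16) → $-16

band r1, r0; jnz $-16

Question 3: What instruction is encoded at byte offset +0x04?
sbi r6, $89

+0x04: 8b 59 ⇒ word 0x8b59 (big)
  opcode bits[15:11]=0x11: sbi/RI
  rd@[10:7]=0x6 ⇒ r6
  imm@[6:0]=0x59 ⇒ $89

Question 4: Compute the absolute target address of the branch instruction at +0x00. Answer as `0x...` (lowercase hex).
off 0x00: read e8 08 as big → 0xe808
  opcode bits[15:11]=0x1d: jnz/J
  imm: (w>>0)&0x7ff=0x8 → $8
  target = base 0x2bf4 + off 0x00 + 2 + imm 8 = 0x2bfe

0x2bfe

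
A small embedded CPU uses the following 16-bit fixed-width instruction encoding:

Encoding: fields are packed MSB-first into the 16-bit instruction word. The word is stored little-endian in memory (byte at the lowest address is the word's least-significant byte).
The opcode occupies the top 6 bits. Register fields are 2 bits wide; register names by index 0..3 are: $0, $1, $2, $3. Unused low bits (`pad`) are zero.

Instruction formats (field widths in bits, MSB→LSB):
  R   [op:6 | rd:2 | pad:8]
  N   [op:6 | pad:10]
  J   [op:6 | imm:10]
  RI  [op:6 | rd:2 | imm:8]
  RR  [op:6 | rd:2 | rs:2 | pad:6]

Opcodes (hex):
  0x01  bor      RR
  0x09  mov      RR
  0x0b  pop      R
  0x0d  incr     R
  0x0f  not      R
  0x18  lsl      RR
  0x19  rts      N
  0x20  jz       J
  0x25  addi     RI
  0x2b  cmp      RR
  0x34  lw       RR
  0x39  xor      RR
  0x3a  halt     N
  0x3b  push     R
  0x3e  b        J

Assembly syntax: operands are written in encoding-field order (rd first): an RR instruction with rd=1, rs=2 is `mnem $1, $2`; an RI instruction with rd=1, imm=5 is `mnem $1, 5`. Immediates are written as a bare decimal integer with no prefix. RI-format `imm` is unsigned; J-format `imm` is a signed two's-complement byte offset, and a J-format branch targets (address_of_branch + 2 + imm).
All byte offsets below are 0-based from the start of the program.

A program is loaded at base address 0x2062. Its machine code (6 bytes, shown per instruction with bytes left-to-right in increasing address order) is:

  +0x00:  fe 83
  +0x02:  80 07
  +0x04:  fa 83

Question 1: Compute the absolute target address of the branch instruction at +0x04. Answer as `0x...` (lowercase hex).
0x2062

off 0x04: read fa 83 as little → 0x83fa
  op=0x83fa>>10=0x20 ⇒ jz (J)
  [9:0] imm=1018 (s10→-6) = -6
  target = base 0x2062 + off 0x04 + 2 + imm -6 = 0x2062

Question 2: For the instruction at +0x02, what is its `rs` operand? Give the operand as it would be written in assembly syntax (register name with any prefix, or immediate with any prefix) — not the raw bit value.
off 0x02: read 80 07 as little → 0x0780
  opcode bits[15:10]=0x1: bor/RR
  rd: (w>>8)&0x3=0x3 → $3
  rs: (w>>6)&0x3=0x2 → $2

$2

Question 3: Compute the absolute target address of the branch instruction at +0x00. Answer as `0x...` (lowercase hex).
0x2062

off 0x00: read fe 83 as little → 0x83fe
  top 6b → 0x20 → jz [J]
  imm: (w>>0)&0x3ff=0x3fe (s10→-2) → -2
  target = base 0x2062 + off 0x00 + 2 + imm -2 = 0x2062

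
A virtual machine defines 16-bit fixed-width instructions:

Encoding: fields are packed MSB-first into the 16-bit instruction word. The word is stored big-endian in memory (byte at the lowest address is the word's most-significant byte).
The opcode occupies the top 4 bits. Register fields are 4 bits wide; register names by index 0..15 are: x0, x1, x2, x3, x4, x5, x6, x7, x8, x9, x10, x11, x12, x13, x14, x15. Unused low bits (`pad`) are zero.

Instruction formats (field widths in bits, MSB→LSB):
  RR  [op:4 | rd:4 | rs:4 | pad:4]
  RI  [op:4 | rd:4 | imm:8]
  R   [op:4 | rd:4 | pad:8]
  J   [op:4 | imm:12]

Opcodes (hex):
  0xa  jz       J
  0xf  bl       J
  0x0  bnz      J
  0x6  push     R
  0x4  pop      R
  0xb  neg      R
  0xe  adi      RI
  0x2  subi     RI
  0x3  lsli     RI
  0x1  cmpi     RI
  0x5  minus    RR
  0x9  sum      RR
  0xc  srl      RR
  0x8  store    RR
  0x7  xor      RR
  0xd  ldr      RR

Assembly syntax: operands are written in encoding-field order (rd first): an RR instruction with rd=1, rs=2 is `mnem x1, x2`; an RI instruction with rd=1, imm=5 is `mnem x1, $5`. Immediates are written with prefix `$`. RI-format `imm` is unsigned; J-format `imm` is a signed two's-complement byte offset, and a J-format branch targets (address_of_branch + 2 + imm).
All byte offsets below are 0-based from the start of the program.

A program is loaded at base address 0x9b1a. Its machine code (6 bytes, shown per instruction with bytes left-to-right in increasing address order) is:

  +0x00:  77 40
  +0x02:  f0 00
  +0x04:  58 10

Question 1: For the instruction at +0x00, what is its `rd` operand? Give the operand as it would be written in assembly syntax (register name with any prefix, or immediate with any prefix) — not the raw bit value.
+0x00: 77 40 ⇒ word 0x7740 (big)
  opcode bits[15:12]=0x7: xor/RR
  rd: (w>>8)&0xf=0x7 → x7
  rs: (w>>4)&0xf=0x4 → x4

x7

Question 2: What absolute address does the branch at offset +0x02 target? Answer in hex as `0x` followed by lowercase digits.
0x9b1e

[02] f0 00 → 0xf000
  top 4b → 0xf → bl [J]
  imm@[11:0]=0x0 ⇒ $0
  target = base 0x9b1a + off 0x02 + 2 + imm 0 = 0x9b1e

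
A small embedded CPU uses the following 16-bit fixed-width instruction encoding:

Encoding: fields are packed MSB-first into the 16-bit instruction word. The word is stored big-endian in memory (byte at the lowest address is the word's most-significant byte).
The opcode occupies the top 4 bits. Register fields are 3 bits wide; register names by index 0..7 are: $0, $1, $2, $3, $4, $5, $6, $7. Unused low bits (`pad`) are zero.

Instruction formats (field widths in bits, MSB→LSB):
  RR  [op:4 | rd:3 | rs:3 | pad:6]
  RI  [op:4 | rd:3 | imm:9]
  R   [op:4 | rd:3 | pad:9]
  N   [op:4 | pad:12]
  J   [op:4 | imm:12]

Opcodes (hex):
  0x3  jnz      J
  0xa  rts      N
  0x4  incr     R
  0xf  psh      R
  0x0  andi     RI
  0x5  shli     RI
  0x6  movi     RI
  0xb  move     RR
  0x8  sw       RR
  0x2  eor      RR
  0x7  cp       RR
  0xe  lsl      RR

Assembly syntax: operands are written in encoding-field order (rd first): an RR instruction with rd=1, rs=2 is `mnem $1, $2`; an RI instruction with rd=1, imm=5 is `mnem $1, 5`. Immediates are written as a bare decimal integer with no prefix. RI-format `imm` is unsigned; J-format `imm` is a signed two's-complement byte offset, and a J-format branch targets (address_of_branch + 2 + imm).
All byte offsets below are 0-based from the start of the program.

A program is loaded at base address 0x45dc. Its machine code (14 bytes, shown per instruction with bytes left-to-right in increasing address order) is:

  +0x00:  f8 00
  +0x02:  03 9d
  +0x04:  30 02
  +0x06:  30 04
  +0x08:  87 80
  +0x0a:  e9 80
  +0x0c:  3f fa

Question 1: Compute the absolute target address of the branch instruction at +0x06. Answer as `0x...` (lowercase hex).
0x45e8

off 0x06: read 30 04 as big → 0x3004
  opcode bits[15:12]=0x3: jnz/J
  imm@[11:0]=0x4 ⇒ 4
  target = base 0x45dc + off 0x06 + 2 + imm 4 = 0x45e8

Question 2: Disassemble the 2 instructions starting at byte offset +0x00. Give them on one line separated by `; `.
@+00  big-endian(f8 00) = 0xf800
  top 4b → 0xf → psh [R]
  [11:9] rd=4 = $4
@+02  big-endian(03 9d) = 0x039d
  top 4b → 0x0 → andi [RI]
  [11:9] rd=1 = $1
  [8:0] imm=413 = 413

psh $4; andi $1, 413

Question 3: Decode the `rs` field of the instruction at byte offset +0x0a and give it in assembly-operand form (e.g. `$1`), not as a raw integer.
+0x0a: e9 80 ⇒ word 0xe980 (big)
  op=0xe980>>12=0xe ⇒ lsl (RR)
  rd@[11:9]=0x4 ⇒ $4
  rs@[8:6]=0x6 ⇒ $6

$6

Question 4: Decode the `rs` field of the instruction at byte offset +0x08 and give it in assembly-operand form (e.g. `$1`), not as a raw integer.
+0x08: 87 80 ⇒ word 0x8780 (big)
  opcode bits[15:12]=0x8: sw/RR
  rd: (w>>9)&0x7=0x3 → $3
  rs: (w>>6)&0x7=0x6 → $6

$6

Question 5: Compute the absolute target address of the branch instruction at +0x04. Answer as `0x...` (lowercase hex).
+0x04: 30 02 ⇒ word 0x3002 (big)
  opcode bits[15:12]=0x3: jnz/J
  imm: (w>>0)&0xfff=0x2 → 2
  target = base 0x45dc + off 0x04 + 2 + imm 2 = 0x45e4

0x45e4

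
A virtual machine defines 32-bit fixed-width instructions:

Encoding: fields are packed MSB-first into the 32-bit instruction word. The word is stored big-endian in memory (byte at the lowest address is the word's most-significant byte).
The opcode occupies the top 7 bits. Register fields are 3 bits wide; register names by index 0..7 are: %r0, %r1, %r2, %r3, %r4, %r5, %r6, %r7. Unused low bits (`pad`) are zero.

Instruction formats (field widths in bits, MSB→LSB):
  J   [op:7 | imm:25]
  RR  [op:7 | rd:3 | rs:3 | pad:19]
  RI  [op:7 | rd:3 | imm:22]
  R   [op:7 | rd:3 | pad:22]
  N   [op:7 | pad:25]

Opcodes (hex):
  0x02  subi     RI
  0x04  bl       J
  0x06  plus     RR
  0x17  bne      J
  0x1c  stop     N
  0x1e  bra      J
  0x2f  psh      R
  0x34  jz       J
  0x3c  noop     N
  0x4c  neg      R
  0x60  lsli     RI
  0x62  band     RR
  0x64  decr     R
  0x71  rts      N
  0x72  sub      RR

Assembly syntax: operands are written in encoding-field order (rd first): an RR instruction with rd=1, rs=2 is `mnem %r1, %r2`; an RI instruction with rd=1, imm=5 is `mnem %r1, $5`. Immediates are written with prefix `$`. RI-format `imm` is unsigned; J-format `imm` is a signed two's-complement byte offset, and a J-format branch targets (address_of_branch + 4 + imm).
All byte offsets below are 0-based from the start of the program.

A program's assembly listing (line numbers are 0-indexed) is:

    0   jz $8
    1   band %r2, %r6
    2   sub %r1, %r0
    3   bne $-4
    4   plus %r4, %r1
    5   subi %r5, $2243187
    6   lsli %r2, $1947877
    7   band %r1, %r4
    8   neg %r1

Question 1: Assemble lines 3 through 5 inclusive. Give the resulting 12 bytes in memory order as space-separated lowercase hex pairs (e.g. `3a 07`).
2f ff ff fc 0d 08 00 00 05 62 3a 73

3. bne fields op=0x17:7|imm=-4:25 → word 2ffffffch → 2f ff ff fc
4. plus fields op=0x6:7|rd=4:3|rs=1:3|pad=0:19 → word 0d080000h → 0d 08 00 00
5. subi fields op=0x2:7|rd=5:3|imm=2243187:22 → word 05623a73h → 05 62 3a 73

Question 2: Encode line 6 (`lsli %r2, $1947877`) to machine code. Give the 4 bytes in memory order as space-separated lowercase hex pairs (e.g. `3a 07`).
c0 9d b8 e5

line 6 (lsli): pack op=0x60:7|rd=2:3|imm=1947877:22 = 0xc09db8e5; big→ c0 9d b8 e5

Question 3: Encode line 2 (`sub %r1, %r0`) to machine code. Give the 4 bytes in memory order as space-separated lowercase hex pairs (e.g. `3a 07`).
e4 40 00 00

L2: sub op=0x72:7|rd=1:3|rs=0:3|pad=0:19 ⇒ 0xe4400000 ⇒ big e4 40 00 00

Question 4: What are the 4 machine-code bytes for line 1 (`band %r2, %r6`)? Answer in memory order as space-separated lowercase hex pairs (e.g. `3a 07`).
c4 b0 00 00

1. band fields op=0x62:7|rd=2:3|rs=6:3|pad=0:19 → word c4b00000h → c4 b0 00 00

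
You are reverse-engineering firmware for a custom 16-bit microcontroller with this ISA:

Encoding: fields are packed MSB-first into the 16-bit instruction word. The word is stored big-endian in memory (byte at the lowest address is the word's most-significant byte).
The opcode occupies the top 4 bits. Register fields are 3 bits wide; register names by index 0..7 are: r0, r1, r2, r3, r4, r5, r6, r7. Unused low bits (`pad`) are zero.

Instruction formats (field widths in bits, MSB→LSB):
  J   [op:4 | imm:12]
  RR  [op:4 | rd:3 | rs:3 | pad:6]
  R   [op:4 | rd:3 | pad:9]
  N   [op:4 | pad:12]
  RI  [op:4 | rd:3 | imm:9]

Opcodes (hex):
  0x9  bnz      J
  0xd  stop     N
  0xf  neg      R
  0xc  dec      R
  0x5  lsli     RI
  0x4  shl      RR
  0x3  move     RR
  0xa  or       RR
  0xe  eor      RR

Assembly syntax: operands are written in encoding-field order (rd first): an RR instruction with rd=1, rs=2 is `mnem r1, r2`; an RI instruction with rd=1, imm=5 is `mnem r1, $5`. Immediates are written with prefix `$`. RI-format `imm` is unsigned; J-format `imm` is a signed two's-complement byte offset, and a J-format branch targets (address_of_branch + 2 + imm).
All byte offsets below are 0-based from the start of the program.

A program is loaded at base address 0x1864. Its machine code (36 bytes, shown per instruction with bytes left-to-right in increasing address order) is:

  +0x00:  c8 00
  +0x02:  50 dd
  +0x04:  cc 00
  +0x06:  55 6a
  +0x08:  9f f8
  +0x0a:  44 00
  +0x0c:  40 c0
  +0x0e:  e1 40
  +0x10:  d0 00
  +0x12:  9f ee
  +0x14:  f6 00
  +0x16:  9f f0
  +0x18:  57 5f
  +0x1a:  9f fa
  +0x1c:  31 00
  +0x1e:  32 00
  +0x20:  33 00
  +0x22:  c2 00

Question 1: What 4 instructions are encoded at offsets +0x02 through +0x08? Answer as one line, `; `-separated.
lsli r0, $221; dec r6; lsli r2, $362; bnz $-8

off 0x02: read 50 dd as big → 0x50dd
  op=0x50dd>>12=0x5 ⇒ lsli (RI)
  [11:9] rd=0 = r0
  [8:0] imm=221 = $221
off 0x04: read cc 00 as big → 0xcc00
  op=0xcc00>>12=0xc ⇒ dec (R)
  [11:9] rd=6 = r6
off 0x06: read 55 6a as big → 0x556a
  op=0x556a>>12=0x5 ⇒ lsli (RI)
  [11:9] rd=2 = r2
  [8:0] imm=362 = $362
off 0x08: read 9f f8 as big → 0x9ff8
  op=0x9ff8>>12=0x9 ⇒ bnz (J)
  [11:0] imm=4088 (s12→-8) = $-8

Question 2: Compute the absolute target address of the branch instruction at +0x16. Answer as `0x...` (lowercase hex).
[16] 9f f0 → 0x9ff0
  opcode bits[15:12]=0x9: bnz/J
  imm: (w>>0)&0xfff=0xff0 (s12→-16) → $-16
  target = base 0x1864 + off 0x16 + 2 + imm -16 = 0x186c

0x186c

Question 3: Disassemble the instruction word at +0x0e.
[0e] e1 40 → 0xe140
  opcode bits[15:12]=0xe: eor/RR
  rd: (w>>9)&0x7=0x0 → r0
  rs: (w>>6)&0x7=0x5 → r5

eor r0, r5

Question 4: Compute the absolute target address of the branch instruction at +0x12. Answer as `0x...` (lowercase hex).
+0x12: 9f ee ⇒ word 0x9fee (big)
  top 4b → 0x9 → bnz [J]
  imm: (w>>0)&0xfff=0xfee (s12→-18) → $-18
  target = base 0x1864 + off 0x12 + 2 + imm -18 = 0x1866

0x1866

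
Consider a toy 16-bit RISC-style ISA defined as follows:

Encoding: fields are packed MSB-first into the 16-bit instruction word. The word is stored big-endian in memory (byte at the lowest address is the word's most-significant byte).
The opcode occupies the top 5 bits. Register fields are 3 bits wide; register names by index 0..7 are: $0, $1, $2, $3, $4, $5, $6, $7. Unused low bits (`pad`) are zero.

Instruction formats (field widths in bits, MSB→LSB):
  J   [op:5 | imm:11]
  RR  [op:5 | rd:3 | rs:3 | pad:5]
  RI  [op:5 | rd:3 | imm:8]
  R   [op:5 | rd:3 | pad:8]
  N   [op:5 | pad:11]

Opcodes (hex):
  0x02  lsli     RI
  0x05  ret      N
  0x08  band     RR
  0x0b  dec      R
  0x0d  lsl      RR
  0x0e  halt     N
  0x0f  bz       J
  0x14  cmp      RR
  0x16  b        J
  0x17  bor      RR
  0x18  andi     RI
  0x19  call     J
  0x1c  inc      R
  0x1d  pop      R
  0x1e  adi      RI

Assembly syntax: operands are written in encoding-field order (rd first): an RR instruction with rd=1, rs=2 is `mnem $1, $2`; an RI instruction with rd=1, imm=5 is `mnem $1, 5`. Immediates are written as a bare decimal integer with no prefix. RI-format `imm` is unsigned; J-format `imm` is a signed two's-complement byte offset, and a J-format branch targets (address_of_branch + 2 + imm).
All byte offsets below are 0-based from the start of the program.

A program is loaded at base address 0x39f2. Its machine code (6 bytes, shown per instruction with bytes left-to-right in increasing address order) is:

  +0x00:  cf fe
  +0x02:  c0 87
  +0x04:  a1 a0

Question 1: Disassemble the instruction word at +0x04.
off 0x04: read a1 a0 as big → 0xa1a0
  top 5b → 0x14 → cmp [RR]
  rd@[10:8]=0x1 ⇒ $1
  rs@[7:5]=0x5 ⇒ $5

cmp $1, $5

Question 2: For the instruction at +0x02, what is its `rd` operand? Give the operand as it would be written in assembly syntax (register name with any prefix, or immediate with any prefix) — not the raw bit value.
$0

+0x02: c0 87 ⇒ word 0xc087 (big)
  top 5b → 0x18 → andi [RI]
  [10:8] rd=0 = $0
  [7:0] imm=135 = 135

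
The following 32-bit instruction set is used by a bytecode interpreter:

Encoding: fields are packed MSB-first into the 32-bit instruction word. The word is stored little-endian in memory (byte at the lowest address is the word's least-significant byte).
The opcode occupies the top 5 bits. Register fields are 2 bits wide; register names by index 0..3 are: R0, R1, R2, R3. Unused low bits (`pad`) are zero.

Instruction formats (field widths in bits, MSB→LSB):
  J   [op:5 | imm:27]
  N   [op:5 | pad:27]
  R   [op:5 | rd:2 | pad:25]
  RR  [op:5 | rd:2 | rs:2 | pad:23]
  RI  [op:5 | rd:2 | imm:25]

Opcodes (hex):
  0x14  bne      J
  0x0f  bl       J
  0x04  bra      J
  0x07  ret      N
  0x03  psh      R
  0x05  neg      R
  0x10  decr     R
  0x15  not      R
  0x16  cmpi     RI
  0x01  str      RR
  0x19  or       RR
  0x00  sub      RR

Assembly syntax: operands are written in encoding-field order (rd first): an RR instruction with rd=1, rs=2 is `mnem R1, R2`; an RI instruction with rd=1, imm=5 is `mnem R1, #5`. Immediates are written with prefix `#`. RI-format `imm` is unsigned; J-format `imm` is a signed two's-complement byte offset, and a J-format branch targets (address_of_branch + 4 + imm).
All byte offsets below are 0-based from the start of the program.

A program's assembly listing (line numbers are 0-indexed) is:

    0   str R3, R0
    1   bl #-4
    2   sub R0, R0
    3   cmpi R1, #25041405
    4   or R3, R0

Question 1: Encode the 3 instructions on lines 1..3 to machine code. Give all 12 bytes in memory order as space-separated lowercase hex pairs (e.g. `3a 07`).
fc ff ff 7f 00 00 00 00 fd 19 7e b3

L1: bl op=0xf:5|imm=-4:27 ⇒ 0x7ffffffc ⇒ little fc ff ff 7f
L2: sub op=0x0:5|rd=0:2|rs=0:2|pad=0:23 ⇒ 0x00000000 ⇒ little 00 00 00 00
L3: cmpi op=0x16:5|rd=1:2|imm=25041405:25 ⇒ 0xb37e19fd ⇒ little fd 19 7e b3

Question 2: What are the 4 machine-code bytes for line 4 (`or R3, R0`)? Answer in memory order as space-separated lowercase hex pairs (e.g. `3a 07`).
4. or fields op=0x19:5|rd=3:2|rs=0:2|pad=0:23 → word ce000000h → 00 00 00 ce

00 00 00 ce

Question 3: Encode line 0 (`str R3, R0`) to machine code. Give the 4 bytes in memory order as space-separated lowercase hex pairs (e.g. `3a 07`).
0. str fields op=0x1:5|rd=3:2|rs=0:2|pad=0:23 → word 0e000000h → 00 00 00 0e

00 00 00 0e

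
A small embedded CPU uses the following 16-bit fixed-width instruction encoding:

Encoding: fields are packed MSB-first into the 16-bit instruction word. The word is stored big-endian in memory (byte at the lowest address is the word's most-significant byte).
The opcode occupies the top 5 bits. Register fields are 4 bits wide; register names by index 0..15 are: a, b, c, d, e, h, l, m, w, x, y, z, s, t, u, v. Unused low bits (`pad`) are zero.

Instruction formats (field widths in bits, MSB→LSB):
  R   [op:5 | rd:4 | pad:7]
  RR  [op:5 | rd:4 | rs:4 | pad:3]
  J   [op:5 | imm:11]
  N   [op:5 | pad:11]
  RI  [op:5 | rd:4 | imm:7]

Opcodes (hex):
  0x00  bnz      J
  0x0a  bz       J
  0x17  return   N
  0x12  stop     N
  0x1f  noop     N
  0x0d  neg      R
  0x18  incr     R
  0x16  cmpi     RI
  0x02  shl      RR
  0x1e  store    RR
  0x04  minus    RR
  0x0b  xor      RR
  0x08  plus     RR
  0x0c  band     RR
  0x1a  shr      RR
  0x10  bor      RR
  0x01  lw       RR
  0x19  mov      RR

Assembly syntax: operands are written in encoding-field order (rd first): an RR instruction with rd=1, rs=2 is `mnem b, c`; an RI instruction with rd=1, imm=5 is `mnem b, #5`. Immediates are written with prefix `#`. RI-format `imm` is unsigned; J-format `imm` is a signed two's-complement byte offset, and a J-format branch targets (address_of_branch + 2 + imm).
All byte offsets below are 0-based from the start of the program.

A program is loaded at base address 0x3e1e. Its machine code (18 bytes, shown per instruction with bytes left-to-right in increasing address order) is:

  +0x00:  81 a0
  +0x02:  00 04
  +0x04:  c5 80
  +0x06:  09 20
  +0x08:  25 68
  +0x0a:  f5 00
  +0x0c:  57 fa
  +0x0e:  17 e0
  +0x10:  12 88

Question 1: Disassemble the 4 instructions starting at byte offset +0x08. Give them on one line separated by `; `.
minus y, t; store y, a; bz #-6; shl v, s

[08] 25 68 → 0x2568
  opcode bits[15:11]=0x4: minus/RR
  rd@[10:7]=0xa ⇒ y
  rs@[6:3]=0xd ⇒ t
[0a] f5 00 → 0xf500
  opcode bits[15:11]=0x1e: store/RR
  rd@[10:7]=0xa ⇒ y
  rs@[6:3]=0x0 ⇒ a
[0c] 57 fa → 0x57fa
  opcode bits[15:11]=0xa: bz/J
  imm@[10:0]=0x7fa (s11→-6) ⇒ #-6
[0e] 17 e0 → 0x17e0
  opcode bits[15:11]=0x2: shl/RR
  rd@[10:7]=0xf ⇒ v
  rs@[6:3]=0xc ⇒ s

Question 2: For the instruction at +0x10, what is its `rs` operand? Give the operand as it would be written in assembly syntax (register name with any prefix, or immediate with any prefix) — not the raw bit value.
+0x10: 12 88 ⇒ word 0x1288 (big)
  top 5b → 0x2 → shl [RR]
  [10:7] rd=5 = h
  [6:3] rs=1 = b

b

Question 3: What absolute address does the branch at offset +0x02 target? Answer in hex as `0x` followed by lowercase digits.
0x3e26

[02] 00 04 → 0x0004
  op=0x0004>>11=0x0 ⇒ bnz (J)
  [10:0] imm=4 = #4
  target = base 0x3e1e + off 0x02 + 2 + imm 4 = 0x3e26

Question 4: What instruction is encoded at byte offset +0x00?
bor d, e

+0x00: 81 a0 ⇒ word 0x81a0 (big)
  opcode bits[15:11]=0x10: bor/RR
  [10:7] rd=3 = d
  [6:3] rs=4 = e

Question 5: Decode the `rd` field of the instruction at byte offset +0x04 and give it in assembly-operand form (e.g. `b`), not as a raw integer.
off 0x04: read c5 80 as big → 0xc580
  top 5b → 0x18 → incr [R]
  [10:7] rd=11 = z

z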